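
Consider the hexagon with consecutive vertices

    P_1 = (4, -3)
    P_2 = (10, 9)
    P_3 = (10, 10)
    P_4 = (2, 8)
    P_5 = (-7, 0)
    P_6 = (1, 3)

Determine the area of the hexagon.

78

Apply the shoelace formula: 2A = Σ (x_i·y_{i+1} − x_{i+1}·y_i), indices taken mod 6.
Σ = (66) + (10) + (60) + (56) + (-21) + (-15) = 156
Area = |Σ|/2 = 78.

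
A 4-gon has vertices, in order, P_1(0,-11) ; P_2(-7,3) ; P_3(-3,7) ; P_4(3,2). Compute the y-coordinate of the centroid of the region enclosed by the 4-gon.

-30/59

Apply Gauss's area formula. First the cross-terms c_i = x_i·y_{i+1} − x_{i+1}·y_i:
  -77, -40, -27, -33  ⇒  2A = -177, A = -88.5.
Then Σ (y_i + y_{i+1})·c_i = 270, so ȳ = 270 / (6·(-88.5)) = -30/59.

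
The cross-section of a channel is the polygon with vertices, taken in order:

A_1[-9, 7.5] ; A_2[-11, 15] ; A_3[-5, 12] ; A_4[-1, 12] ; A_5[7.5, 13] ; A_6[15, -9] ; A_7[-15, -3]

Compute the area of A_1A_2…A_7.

Apply the shoelace formula: 2A = Σ (x_i·y_{i+1} − x_{i+1}·y_i), indices taken mod 7.
Cross-terms: -52.5, -57, -48, -103, -262.5, -180, -139.5  ⇒  Σ = -842.5
Area = |Σ|/2 = 421.25.

421.25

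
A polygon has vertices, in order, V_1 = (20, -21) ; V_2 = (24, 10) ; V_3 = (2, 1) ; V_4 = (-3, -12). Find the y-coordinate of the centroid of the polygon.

-794/135

Apply the surveyor's formula. First the cross-terms c_i = x_i·y_{i+1} − x_{i+1}·y_i:
  704, 4, -21, 303  ⇒  2A = 990, A = 495.
Then Σ (y_i + y_{i+1})·c_i = -17468, so ȳ = -17468 / (6·495) = -794/135.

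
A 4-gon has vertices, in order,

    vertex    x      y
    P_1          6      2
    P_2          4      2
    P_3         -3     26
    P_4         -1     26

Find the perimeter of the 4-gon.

54

|P_1P_2| = √((-2)² + (0)²) = √4 = 2
|P_2P_3| = √((-7)² + (24)²) = √625 = 25
|P_3P_4| = √((2)² + (0)²) = √4 = 2
|P_4P_1| = √((7)² + (-24)²) = √625 = 25
Perimeter = 2 + 25 + 2 + 25 = 54.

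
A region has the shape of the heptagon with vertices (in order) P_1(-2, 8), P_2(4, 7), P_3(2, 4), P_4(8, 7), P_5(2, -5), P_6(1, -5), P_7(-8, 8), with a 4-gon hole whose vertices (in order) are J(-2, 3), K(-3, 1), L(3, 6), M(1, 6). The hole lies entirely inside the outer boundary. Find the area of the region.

Outer boundary:
Σ = (-46) + (2) + (-18) + (-54) + (-5) + (-32) + (-48) = -201
Area = |Σ|/2 = 100.5.
Hole:
Apply Gauss's area formula: 2A = Σ (x_i·y_{i+1} − x_{i+1}·y_i), indices taken mod 4.
Σ = (7) + (-21) + (12) + (15) = 13
Area = |Σ|/2 = 6.5.
Net area = 100.5 − 6.5 = 94.

94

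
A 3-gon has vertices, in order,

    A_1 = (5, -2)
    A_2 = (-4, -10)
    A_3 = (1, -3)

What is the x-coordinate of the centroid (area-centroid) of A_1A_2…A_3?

2/3

Apply the shoelace formula. First the cross-terms c_i = x_i·y_{i+1} − x_{i+1}·y_i:
  -58, 22, 13  ⇒  2A = -23, A = -11.5.
Then Σ (x_i + x_{i+1})·c_i = -46, so x̄ = -46 / (6·(-11.5)) = 2/3.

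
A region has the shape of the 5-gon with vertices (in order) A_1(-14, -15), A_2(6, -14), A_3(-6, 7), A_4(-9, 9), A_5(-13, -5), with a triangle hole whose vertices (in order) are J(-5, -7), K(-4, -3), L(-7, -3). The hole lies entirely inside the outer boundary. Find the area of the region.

264

Outer boundary:
Apply Gauss's area formula: 2A = Σ (x_i·y_{i+1} − x_{i+1}·y_i), indices taken mod 5.
Σ = (286) + (-42) + (9) + (162) + (125) = 540
Area = |Σ|/2 = 270.
Hole:
Apply Gauss's area formula: 2A = Σ (x_i·y_{i+1} − x_{i+1}·y_i), indices taken mod 3.
J→K: (-5)(-3) − (-4)(-7) = -13
K→L: (-4)(-3) − (-7)(-3) = -9
L→J: (-7)(-7) − (-5)(-3) = 34
Σ = 12
Area = |Σ|/2 = 6.
Net area = 270 − 6 = 264.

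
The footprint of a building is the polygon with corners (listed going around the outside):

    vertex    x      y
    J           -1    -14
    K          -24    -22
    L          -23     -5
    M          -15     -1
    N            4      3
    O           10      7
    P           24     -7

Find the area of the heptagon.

688

Apply Gauss's area formula: 2A = Σ (x_i·y_{i+1} − x_{i+1}·y_i), indices taken mod 7.
Cross-terms: -314, -386, -52, -41, -2, -238, -343  ⇒  Σ = -1376
Area = |Σ|/2 = 688.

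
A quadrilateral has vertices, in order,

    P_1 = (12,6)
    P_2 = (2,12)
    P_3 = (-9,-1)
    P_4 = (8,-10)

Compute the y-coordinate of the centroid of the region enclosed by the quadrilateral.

Apply the surveyor's formula. First the cross-terms c_i = x_i·y_{i+1} − x_{i+1}·y_i:
  132, 106, 98, 168  ⇒  2A = 504, A = 252.
Then Σ (y_i + y_{i+1})·c_i = 1792, so ȳ = 1792 / (6·252) = 32/27.

32/27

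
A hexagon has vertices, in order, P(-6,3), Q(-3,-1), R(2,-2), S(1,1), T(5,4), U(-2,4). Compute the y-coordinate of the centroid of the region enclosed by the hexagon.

347/216

Apply Gauss's area formula. First the cross-terms c_i = x_i·y_{i+1} − x_{i+1}·y_i:
  15, 8, 4, -1, 28, 18  ⇒  2A = 72, A = 36.
Then Σ (y_i + y_{i+1})·c_i = 347, so ȳ = 347 / (6·36) = 347/216.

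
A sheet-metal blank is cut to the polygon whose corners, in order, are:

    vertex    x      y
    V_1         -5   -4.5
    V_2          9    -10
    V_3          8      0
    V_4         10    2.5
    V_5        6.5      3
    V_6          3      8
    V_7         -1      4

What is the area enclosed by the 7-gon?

145.875

Apply the shoelace formula: 2A = Σ (x_i·y_{i+1} − x_{i+1}·y_i), indices taken mod 7.
Σ = (90.5) + (80) + (20) + (13.75) + (43) + (20) + (24.5) = 291.75
Area = |Σ|/2 = 145.875.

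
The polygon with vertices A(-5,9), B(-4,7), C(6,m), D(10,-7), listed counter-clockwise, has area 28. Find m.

The doubled signed area Σ (x_i y_{i+1} − x_{i+1} y_i) is linear in m.
With m=0 it equals -28; the coefficient of m is -14 (from the two edges through C).
So -14·m + -28 = 2·28 = 56 ⇒ m = -6.

-6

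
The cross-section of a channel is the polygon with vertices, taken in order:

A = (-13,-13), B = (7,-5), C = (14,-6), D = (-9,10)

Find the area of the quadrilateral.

Apply Gauss's area formula: 2A = Σ (x_i·y_{i+1} − x_{i+1}·y_i), indices taken mod 4.
Cross-terms: 156, 28, 86, 247  ⇒  Σ = 517
Area = |Σ|/2 = 258.5.

258.5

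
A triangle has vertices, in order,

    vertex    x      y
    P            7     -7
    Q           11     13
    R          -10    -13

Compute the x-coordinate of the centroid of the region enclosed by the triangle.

8/3

Apply the shoelace (surveyor's) formula. First the cross-terms c_i = x_i·y_{i+1} − x_{i+1}·y_i:
  168, -13, 161  ⇒  2A = 316, A = 158.
Then Σ (x_i + x_{i+1})·c_i = 2528, so x̄ = 2528 / (6·158) = 8/3.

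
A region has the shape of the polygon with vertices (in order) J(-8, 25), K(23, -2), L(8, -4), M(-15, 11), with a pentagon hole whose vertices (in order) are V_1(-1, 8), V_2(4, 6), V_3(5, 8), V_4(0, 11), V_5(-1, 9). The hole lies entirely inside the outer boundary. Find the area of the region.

Outer boundary:
Apply the surveyor's formula: 2A = Σ (x_i·y_{i+1} − x_{i+1}·y_i), indices taken mod 4.
J→K: (-8)(-2) − (23)(25) = -559
K→L: (23)(-4) − (8)(-2) = -76
L→M: (8)(11) − (-15)(-4) = 28
M→J: (-15)(25) − (-8)(11) = -287
Σ = -894
Area = |Σ|/2 = 447.
Hole:
Apply the surveyor's formula: 2A = Σ (x_i·y_{i+1} − x_{i+1}·y_i), indices taken mod 5.
Cross-terms: -38, 2, 55, 11, 1  ⇒  Σ = 31
Area = |Σ|/2 = 15.5.
Net area = 447 − 15.5 = 431.5.

431.5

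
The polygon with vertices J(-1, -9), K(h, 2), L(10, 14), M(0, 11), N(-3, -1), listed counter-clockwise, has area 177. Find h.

Write out the shoelace sum; only the two edges meeting at K involve h:
2·Area = [((-1)·2 − h·(-9)) + (h·14 − 10·2)] + 169
       = 23·h + 147 = 354
⇒ h = 9.

9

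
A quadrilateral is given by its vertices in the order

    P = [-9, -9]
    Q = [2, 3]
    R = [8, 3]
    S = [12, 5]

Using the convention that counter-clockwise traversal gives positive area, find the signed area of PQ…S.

-43

Apply the shoelace formula: 2A = Σ (x_i·y_{i+1} − x_{i+1}·y_i), indices taken mod 4.
Cross-terms: -9, -18, 4, -63  ⇒  Σ = -86
Signed area = Σ/2 = -43 (negative ⇒ clockwise traversal).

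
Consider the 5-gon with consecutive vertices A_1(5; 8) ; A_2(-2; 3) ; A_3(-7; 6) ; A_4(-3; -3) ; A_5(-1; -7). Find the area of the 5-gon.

62

Apply the shoelace (surveyor's) formula: 2A = Σ (x_i·y_{i+1} − x_{i+1}·y_i), indices taken mod 5.
Σ = (31) + (9) + (39) + (18) + (27) = 124
Area = |Σ|/2 = 62.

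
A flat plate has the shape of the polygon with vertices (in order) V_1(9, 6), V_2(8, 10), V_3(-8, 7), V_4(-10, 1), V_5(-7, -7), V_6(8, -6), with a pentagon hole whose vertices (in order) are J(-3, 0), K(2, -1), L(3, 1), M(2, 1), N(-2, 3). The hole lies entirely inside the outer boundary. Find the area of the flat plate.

Outer boundary:
Σ = (42) + (136) + (62) + (77) + (98) + (102) = 517
Area = |Σ|/2 = 258.5.
Hole:
Apply the surveyor's formula: 2A = Σ (x_i·y_{i+1} − x_{i+1}·y_i), indices taken mod 5.
Σ = (3) + (5) + (1) + (8) + (9) = 26
Area = |Σ|/2 = 13.
Net area = 258.5 − 13 = 245.5.

245.5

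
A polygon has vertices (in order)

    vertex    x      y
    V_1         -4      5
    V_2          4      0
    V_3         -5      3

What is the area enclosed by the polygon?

Apply Gauss's area formula: 2A = Σ (x_i·y_{i+1} − x_{i+1}·y_i), indices taken mod 3.
Σ = (-20) + (12) + (-13) = -21
Area = |Σ|/2 = 10.5.

10.5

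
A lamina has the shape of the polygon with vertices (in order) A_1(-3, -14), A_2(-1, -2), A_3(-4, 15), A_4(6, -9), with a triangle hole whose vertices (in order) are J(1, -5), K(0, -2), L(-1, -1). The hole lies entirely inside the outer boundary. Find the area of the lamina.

97

Outer boundary:
Σ = (-8) + (-23) + (-54) + (-111) = -196
Area = |Σ|/2 = 98.
Hole:
Apply the shoelace formula: 2A = Σ (x_i·y_{i+1} − x_{i+1}·y_i), indices taken mod 3.
Σ = (-2) + (-2) + (6) = 2
Area = |Σ|/2 = 1.
Net area = 98 − 1 = 97.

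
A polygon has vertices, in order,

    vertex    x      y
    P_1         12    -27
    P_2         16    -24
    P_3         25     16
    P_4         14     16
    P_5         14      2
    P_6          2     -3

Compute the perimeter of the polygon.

110

|P_1P_2| = √((4)² + (3)²) = √25 = 5
|P_2P_3| = √((9)² + (40)²) = √1681 = 41
|P_3P_4| = √((-11)² + (0)²) = √121 = 11
|P_4P_5| = √((0)² + (-14)²) = √196 = 14
|P_5P_6| = √((-12)² + (-5)²) = √169 = 13
|P_6P_1| = √((10)² + (-24)²) = √676 = 26
Perimeter = 5 + 41 + 11 + 14 + 13 + 26 = 110.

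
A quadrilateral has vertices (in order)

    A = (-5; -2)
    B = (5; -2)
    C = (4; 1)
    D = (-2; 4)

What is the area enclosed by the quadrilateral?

37.5

Apply the surveyor's formula: 2A = Σ (x_i·y_{i+1} − x_{i+1}·y_i), indices taken mod 4.
Σ = (20) + (13) + (18) + (24) = 75
Area = |Σ|/2 = 37.5.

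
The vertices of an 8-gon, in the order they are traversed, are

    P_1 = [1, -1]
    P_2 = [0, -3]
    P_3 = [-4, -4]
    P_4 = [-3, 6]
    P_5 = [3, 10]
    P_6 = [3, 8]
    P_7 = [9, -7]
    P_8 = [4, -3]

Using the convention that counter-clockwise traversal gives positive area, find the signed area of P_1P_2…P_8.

Apply the shoelace (surveyor's) formula: 2A = Σ (x_i·y_{i+1} − x_{i+1}·y_i), indices taken mod 8.
Σ = (-3) + (-12) + (-36) + (-48) + (-6) + (-93) + (1) + (-1) = -198
Signed area = Σ/2 = -99 (negative ⇒ clockwise traversal).

-99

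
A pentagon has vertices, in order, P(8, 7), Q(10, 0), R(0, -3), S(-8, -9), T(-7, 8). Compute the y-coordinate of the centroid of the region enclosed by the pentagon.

20/13

Apply the shoelace formula. First the cross-terms c_i = x_i·y_{i+1} − x_{i+1}·y_i:
  -70, -30, -24, -127, -113  ⇒  2A = -364, A = -182.
Then Σ (y_i + y_{i+1})·c_i = -1680, so ȳ = -1680 / (6·(-182)) = 20/13.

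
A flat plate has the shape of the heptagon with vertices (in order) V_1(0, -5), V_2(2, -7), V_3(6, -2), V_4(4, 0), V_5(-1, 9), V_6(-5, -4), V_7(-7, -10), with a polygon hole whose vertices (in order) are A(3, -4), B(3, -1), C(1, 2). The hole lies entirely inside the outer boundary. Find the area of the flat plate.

Outer boundary:
Apply the shoelace (surveyor's) formula: 2A = Σ (x_i·y_{i+1} − x_{i+1}·y_i), indices taken mod 7.
V_1→V_2: (0)(-7) − (2)(-5) = 10
V_2→V_3: (2)(-2) − (6)(-7) = 38
V_3→V_4: (6)(0) − (4)(-2) = 8
V_4→V_5: (4)(9) − (-1)(0) = 36
V_5→V_6: (-1)(-4) − (-5)(9) = 49
V_6→V_7: (-5)(-10) − (-7)(-4) = 22
V_7→V_1: (-7)(-5) − (0)(-10) = 35
Σ = 198
Area = |Σ|/2 = 99.
Hole:
Apply the surveyor's formula: 2A = Σ (x_i·y_{i+1} − x_{i+1}·y_i), indices taken mod 3.
Cross-terms: 9, 7, -10  ⇒  Σ = 6
Area = |Σ|/2 = 3.
Net area = 99 − 3 = 96.

96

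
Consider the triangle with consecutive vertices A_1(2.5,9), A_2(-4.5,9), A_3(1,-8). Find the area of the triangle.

Apply the surveyor's formula: 2A = Σ (x_i·y_{i+1} − x_{i+1}·y_i), indices taken mod 3.
A_1→A_2: (2.5)(9) − (-4.5)(9) = 63
A_2→A_3: (-4.5)(-8) − (1)(9) = 27
A_3→A_1: (1)(9) − (2.5)(-8) = 29
Σ = 119
Area = |Σ|/2 = 59.5.

59.5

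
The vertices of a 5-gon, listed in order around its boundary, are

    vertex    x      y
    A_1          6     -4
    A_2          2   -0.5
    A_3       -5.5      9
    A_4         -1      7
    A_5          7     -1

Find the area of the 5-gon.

Apply the shoelace formula: 2A = Σ (x_i·y_{i+1} − x_{i+1}·y_i), indices taken mod 5.
Σ = (5) + (15.25) + (-29.5) + (-48) + (-22) = -79.25
Area = |Σ|/2 = 39.625.

39.625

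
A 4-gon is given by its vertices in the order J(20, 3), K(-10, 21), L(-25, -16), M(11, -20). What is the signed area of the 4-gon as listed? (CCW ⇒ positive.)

Apply the shoelace formula: 2A = Σ (x_i·y_{i+1} − x_{i+1}·y_i), indices taken mod 4.
Σ = (450) + (685) + (676) + (433) = 2244
Signed area = Σ/2 = 1122 (positive ⇒ counter-clockwise traversal).

1122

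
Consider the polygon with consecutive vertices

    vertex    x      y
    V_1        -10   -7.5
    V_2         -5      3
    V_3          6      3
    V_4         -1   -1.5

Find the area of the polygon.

Σ = (-67.5) + (-33) + (-6) + (-7.5) = -114
Area = |Σ|/2 = 57.

57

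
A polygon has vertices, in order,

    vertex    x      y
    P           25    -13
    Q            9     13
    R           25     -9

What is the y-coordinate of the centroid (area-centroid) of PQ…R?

Apply Gauss's area formula. First the cross-terms c_i = x_i·y_{i+1} − x_{i+1}·y_i:
  442, -406, -100  ⇒  2A = -64, A = -32.
Then Σ (y_i + y_{i+1})·c_i = 576, so ȳ = 576 / (6·(-32)) = -3.

-3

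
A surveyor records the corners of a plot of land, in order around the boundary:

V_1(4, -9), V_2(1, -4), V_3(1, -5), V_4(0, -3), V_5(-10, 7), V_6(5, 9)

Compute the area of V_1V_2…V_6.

123.5

Apply the shoelace (surveyor's) formula: 2A = Σ (x_i·y_{i+1} − x_{i+1}·y_i), indices taken mod 6.
V_1→V_2: (4)(-4) − (1)(-9) = -7
V_2→V_3: (1)(-5) − (1)(-4) = -1
V_3→V_4: (1)(-3) − (0)(-5) = -3
V_4→V_5: (0)(7) − (-10)(-3) = -30
V_5→V_6: (-10)(9) − (5)(7) = -125
V_6→V_1: (5)(-9) − (4)(9) = -81
Σ = -247
Area = |Σ|/2 = 123.5.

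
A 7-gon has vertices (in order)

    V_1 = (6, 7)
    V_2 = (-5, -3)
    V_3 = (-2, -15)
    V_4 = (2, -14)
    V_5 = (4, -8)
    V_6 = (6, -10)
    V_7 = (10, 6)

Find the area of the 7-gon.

Apply the shoelace (surveyor's) formula: 2A = Σ (x_i·y_{i+1} − x_{i+1}·y_i), indices taken mod 7.
Σ = (17) + (69) + (58) + (40) + (8) + (136) + (34) = 362
Area = |Σ|/2 = 181.

181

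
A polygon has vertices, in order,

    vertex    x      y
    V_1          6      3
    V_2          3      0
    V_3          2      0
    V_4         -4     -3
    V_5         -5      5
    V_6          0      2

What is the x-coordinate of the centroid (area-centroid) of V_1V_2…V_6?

-28/27

Apply the shoelace (surveyor's) formula. First the cross-terms c_i = x_i·y_{i+1} − x_{i+1}·y_i:
  -9, 0, -6, -35, -10, -12  ⇒  2A = -72, A = -36.
Then Σ (x_i + x_{i+1})·c_i = 224, so x̄ = 224 / (6·(-36)) = -28/27.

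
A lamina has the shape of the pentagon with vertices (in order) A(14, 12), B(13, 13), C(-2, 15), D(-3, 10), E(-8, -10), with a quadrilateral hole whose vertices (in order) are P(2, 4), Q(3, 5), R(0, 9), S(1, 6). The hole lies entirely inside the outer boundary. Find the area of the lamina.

Outer boundary:
Cross-terms: 26, 221, 25, 110, 44  ⇒  Σ = 426
Area = |Σ|/2 = 213.
Hole:
Apply Gauss's area formula: 2A = Σ (x_i·y_{i+1} − x_{i+1}·y_i), indices taken mod 4.
P→Q: (2)(5) − (3)(4) = -2
Q→R: (3)(9) − (0)(5) = 27
R→S: (0)(6) − (1)(9) = -9
S→P: (1)(4) − (2)(6) = -8
Σ = 8
Area = |Σ|/2 = 4.
Net area = 213 − 4 = 209.

209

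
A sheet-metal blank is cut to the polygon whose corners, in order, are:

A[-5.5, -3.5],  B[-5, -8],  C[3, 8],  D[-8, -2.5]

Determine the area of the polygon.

40.625

Cross-terms: 26.5, -16, 56.5, 14.25  ⇒  Σ = 81.25
Area = |Σ|/2 = 40.625.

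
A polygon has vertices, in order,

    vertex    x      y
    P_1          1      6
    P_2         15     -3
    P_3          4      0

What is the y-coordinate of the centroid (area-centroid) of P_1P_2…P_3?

Apply the surveyor's formula. First the cross-terms c_i = x_i·y_{i+1} − x_{i+1}·y_i:
  -93, 12, 24  ⇒  2A = -57, A = -28.5.
Then Σ (y_i + y_{i+1})·c_i = -171, so ȳ = -171 / (6·(-28.5)) = 1.

1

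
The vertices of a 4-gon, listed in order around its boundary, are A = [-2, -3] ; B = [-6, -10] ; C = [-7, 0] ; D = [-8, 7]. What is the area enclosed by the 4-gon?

39.5

Apply the surveyor's formula: 2A = Σ (x_i·y_{i+1} − x_{i+1}·y_i), indices taken mod 4.
Σ = (2) + (-70) + (-49) + (38) = -79
Area = |Σ|/2 = 39.5.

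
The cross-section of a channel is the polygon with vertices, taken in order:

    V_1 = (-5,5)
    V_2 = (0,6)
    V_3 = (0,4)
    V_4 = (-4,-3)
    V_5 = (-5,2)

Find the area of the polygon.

26

V_1→V_2: (-5)(6) − (0)(5) = -30
V_2→V_3: (0)(4) − (0)(6) = 0
V_3→V_4: (0)(-3) − (-4)(4) = 16
V_4→V_5: (-4)(2) − (-5)(-3) = -23
V_5→V_1: (-5)(5) − (-5)(2) = -15
Σ = -52
Area = |Σ|/2 = 26.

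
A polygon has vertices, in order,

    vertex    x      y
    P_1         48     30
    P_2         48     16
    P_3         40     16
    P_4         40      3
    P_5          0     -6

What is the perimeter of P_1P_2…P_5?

|P_1P_2| = √((0)² + (-14)²) = √196 = 14
|P_2P_3| = √((-8)² + (0)²) = √64 = 8
|P_3P_4| = √((0)² + (-13)²) = √169 = 13
|P_4P_5| = √((-40)² + (-9)²) = √1681 = 41
|P_5P_1| = √((48)² + (36)²) = √3600 = 60
Perimeter = 14 + 8 + 13 + 41 + 60 = 136.

136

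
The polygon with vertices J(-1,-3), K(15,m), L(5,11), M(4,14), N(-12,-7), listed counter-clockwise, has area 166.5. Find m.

Write out the shoelace sum; only the two edges meeting at K involve m:
2·Area = [((-1)·m − 15·(-3)) + (15·11 − 5·m)] + 195
       = -6·m + 405 = 333
⇒ m = 12.

12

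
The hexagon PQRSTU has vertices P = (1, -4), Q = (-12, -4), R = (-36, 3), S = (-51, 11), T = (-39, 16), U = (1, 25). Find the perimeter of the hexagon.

138

|PQ| = √((-13)² + (0)²) = √169 = 13
|QR| = √((-24)² + (7)²) = √625 = 25
|RS| = √((-15)² + (8)²) = √289 = 17
|ST| = √((12)² + (5)²) = √169 = 13
|TU| = √((40)² + (9)²) = √1681 = 41
|UP| = √((0)² + (-29)²) = √841 = 29
Perimeter = 13 + 25 + 17 + 13 + 41 + 29 = 138.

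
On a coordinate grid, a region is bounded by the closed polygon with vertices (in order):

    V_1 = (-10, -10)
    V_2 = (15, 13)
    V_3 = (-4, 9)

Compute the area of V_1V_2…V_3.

Apply the shoelace (surveyor's) formula: 2A = Σ (x_i·y_{i+1} − x_{i+1}·y_i), indices taken mod 3.
Σ = (20) + (187) + (130) = 337
Area = |Σ|/2 = 168.5.

168.5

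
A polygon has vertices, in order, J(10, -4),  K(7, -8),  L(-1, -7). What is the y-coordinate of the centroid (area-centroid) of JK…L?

-19/3

Apply the shoelace formula. First the cross-terms c_i = x_i·y_{i+1} − x_{i+1}·y_i:
  -52, -57, 74  ⇒  2A = -35, A = -17.5.
Then Σ (y_i + y_{i+1})·c_i = 665, so ȳ = 665 / (6·(-17.5)) = -19/3.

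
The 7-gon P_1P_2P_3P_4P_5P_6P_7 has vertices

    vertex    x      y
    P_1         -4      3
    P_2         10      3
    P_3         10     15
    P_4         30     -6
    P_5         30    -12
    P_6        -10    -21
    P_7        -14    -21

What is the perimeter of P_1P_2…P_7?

|P_1P_2| = √((14)² + (0)²) = √196 = 14
|P_2P_3| = √((0)² + (12)²) = √144 = 12
|P_3P_4| = √((20)² + (-21)²) = √841 = 29
|P_4P_5| = √((0)² + (-6)²) = √36 = 6
|P_5P_6| = √((-40)² + (-9)²) = √1681 = 41
|P_6P_7| = √((-4)² + (0)²) = √16 = 4
|P_7P_1| = √((10)² + (24)²) = √676 = 26
Perimeter = 14 + 12 + 29 + 6 + 41 + 4 + 26 = 132.

132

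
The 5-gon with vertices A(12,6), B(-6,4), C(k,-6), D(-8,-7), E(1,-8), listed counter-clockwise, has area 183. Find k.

The doubled signed area Σ (x_i y_{i+1} − x_{i+1} y_i) is linear in k.
With k=0 it equals 245; the coefficient of k is -11 (from the two edges through C).
So -11·k + 245 = 2·183 = 366 ⇒ k = -11.

-11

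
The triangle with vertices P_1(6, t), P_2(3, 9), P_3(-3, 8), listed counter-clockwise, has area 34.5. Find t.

The doubled signed area Σ (x_i y_{i+1} − x_{i+1} y_i) is linear in t.
With t=0 it equals 57; the coefficient of t is -6 (from the two edges through P_1).
So -6·t + 57 = 2·34.5 = 69 ⇒ t = -2.

-2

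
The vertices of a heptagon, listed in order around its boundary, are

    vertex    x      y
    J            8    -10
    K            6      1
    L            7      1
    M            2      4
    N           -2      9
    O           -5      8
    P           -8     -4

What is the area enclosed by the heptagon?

172

Cross-terms: 68, -1, 26, 26, 29, 84, 112  ⇒  Σ = 344
Area = |Σ|/2 = 172.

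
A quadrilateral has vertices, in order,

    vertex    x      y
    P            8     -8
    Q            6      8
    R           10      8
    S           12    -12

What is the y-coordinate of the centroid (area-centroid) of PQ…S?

Apply the surveyor's formula. First the cross-terms c_i = x_i·y_{i+1} − x_{i+1}·y_i:
  112, -32, -216, 0  ⇒  2A = -136, A = -68.
Then Σ (y_i + y_{i+1})·c_i = 352, so ȳ = 352 / (6·(-68)) = -44/51.

-44/51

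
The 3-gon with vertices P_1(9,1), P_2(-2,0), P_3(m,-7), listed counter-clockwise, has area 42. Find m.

Write out the shoelace sum; only the two edges meeting at P_3 involve m:
2·Area = [((-2)·(-7) − m·0) + (m·1 − 9·(-7))] + 2
       = 1·m + 79 = 84
⇒ m = 5.

5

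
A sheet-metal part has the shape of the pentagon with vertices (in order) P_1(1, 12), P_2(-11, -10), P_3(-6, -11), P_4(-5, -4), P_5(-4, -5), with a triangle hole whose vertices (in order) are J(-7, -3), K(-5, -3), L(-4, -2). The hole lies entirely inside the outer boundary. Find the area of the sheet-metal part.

58

Outer boundary:
Apply Gauss's area formula: 2A = Σ (x_i·y_{i+1} − x_{i+1}·y_i), indices taken mod 5.
Σ = (122) + (61) + (-31) + (9) + (-43) = 118
Area = |Σ|/2 = 59.
Hole:
Apply Gauss's area formula: 2A = Σ (x_i·y_{i+1} − x_{i+1}·y_i), indices taken mod 3.
Σ = (6) + (-2) + (-2) = 2
Area = |Σ|/2 = 1.
Net area = 59 − 1 = 58.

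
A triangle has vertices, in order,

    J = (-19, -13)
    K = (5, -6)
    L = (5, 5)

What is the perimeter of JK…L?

|JK| = √((24)² + (7)²) = √625 = 25
|KL| = √((0)² + (11)²) = √121 = 11
|LJ| = √((-24)² + (-18)²) = √900 = 30
Perimeter = 25 + 11 + 30 = 66.

66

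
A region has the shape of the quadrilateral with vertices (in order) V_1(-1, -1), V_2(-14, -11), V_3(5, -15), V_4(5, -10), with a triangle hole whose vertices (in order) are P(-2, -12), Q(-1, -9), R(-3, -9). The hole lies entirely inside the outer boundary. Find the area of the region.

Outer boundary:
Σ = (-3) + (265) + (25) + (-15) = 272
Area = |Σ|/2 = 136.
Hole:
Σ = (6) + (-18) + (18) = 6
Area = |Σ|/2 = 3.
Net area = 136 − 3 = 133.

133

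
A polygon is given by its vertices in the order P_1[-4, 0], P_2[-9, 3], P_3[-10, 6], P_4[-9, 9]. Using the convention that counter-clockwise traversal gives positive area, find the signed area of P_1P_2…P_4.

-18

Apply the surveyor's formula: 2A = Σ (x_i·y_{i+1} − x_{i+1}·y_i), indices taken mod 4.
Σ = (-12) + (-24) + (-36) + (36) = -36
Signed area = Σ/2 = -18 (negative ⇒ clockwise traversal).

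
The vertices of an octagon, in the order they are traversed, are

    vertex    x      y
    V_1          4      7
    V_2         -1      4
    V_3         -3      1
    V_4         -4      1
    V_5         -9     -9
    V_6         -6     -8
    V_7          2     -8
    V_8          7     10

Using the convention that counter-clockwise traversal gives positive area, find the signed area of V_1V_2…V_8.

Σ = (23) + (11) + (1) + (45) + (18) + (64) + (76) + (9) = 247
Signed area = Σ/2 = 123.5 (positive ⇒ counter-clockwise traversal).

123.5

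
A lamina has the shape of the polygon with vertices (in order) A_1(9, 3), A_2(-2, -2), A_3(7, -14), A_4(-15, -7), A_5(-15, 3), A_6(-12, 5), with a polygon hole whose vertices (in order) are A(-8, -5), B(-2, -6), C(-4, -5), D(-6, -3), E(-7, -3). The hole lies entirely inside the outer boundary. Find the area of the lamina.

242.5

Outer boundary:
A_1→A_2: (9)(-2) − (-2)(3) = -12
A_2→A_3: (-2)(-14) − (7)(-2) = 42
A_3→A_4: (7)(-7) − (-15)(-14) = -259
A_4→A_5: (-15)(3) − (-15)(-7) = -150
A_5→A_6: (-15)(5) − (-12)(3) = -39
A_6→A_1: (-12)(3) − (9)(5) = -81
Σ = -499
Area = |Σ|/2 = 249.5.
Hole:
Apply the shoelace formula: 2A = Σ (x_i·y_{i+1} − x_{i+1}·y_i), indices taken mod 5.
Σ = (38) + (-14) + (-18) + (-3) + (11) = 14
Area = |Σ|/2 = 7.
Net area = 249.5 − 7 = 242.5.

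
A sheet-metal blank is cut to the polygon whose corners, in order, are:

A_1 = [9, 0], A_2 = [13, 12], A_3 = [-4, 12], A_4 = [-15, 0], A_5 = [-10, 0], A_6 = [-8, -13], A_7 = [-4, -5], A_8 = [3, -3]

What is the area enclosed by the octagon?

332

Σ = (108) + (204) + (180) + (0) + (130) + (-12) + (27) + (27) = 664
Area = |Σ|/2 = 332.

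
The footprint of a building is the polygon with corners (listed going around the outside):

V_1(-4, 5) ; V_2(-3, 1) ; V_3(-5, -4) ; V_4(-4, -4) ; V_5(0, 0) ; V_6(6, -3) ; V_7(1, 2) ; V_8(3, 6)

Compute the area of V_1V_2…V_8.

43

Apply Gauss's area formula: 2A = Σ (x_i·y_{i+1} − x_{i+1}·y_i), indices taken mod 8.
V_1→V_2: (-4)(1) − (-3)(5) = 11
V_2→V_3: (-3)(-4) − (-5)(1) = 17
V_3→V_4: (-5)(-4) − (-4)(-4) = 4
V_4→V_5: (-4)(0) − (0)(-4) = 0
V_5→V_6: (0)(-3) − (6)(0) = 0
V_6→V_7: (6)(2) − (1)(-3) = 15
V_7→V_8: (1)(6) − (3)(2) = 0
V_8→V_1: (3)(5) − (-4)(6) = 39
Σ = 86
Area = |Σ|/2 = 43.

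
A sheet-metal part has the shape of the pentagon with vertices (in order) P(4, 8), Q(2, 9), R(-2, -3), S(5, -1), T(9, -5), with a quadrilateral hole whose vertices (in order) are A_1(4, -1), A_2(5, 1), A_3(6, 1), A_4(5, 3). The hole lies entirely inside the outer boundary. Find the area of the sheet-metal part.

60.5

Outer boundary:
Apply the shoelace formula: 2A = Σ (x_i·y_{i+1} − x_{i+1}·y_i), indices taken mod 5.
Σ = (20) + (12) + (17) + (-16) + (92) = 125
Area = |Σ|/2 = 62.5.
Hole:
Apply the shoelace formula: 2A = Σ (x_i·y_{i+1} − x_{i+1}·y_i), indices taken mod 4.
A_1→A_2: (4)(1) − (5)(-1) = 9
A_2→A_3: (5)(1) − (6)(1) = -1
A_3→A_4: (6)(3) − (5)(1) = 13
A_4→A_1: (5)(-1) − (4)(3) = -17
Σ = 4
Area = |Σ|/2 = 2.
Net area = 62.5 − 2 = 60.5.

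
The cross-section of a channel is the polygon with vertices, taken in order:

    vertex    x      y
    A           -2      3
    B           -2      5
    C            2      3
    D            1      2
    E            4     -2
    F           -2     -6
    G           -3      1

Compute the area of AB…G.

42

A→B: (-2)(5) − (-2)(3) = -4
B→C: (-2)(3) − (2)(5) = -16
C→D: (2)(2) − (1)(3) = 1
D→E: (1)(-2) − (4)(2) = -10
E→F: (4)(-6) − (-2)(-2) = -28
F→G: (-2)(1) − (-3)(-6) = -20
G→A: (-3)(3) − (-2)(1) = -7
Σ = -84
Area = |Σ|/2 = 42.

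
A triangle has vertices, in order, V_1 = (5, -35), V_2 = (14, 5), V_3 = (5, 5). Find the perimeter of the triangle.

|V_1V_2| = √((9)² + (40)²) = √1681 = 41
|V_2V_3| = √((-9)² + (0)²) = √81 = 9
|V_3V_1| = √((0)² + (-40)²) = √1600 = 40
Perimeter = 41 + 9 + 40 = 90.

90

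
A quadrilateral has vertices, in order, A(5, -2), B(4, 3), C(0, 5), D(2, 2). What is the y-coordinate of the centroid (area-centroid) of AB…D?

113/57

Apply the shoelace (surveyor's) formula. First the cross-terms c_i = x_i·y_{i+1} − x_{i+1}·y_i:
  23, 20, -10, -14  ⇒  2A = 19, A = 9.5.
Then Σ (y_i + y_{i+1})·c_i = 113, so ȳ = 113 / (6·9.5) = 113/57.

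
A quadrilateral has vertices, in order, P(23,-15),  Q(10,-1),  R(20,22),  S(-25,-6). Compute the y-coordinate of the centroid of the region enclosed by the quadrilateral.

Apply Gauss's area formula. First the cross-terms c_i = x_i·y_{i+1} − x_{i+1}·y_i:
  127, 240, 430, 513  ⇒  2A = 1310, A = 655.
Then Σ (y_i + y_{i+1})·c_i = -885, so ȳ = -885 / (6·655) = -59/262.

-59/262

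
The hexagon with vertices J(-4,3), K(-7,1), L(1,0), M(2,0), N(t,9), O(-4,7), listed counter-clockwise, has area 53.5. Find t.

3

Write out the shoelace sum; only the two edges meeting at N involve t:
2·Area = [(2·9 − t·0) + (t·7 − (-4)·9)] + 32
       = 7·t + 86 = 107
⇒ t = 3.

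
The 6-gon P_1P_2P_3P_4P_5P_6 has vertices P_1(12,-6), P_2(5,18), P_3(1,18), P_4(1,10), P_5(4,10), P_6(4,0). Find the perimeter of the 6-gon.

60

|P_1P_2| = √((-7)² + (24)²) = √625 = 25
|P_2P_3| = √((-4)² + (0)²) = √16 = 4
|P_3P_4| = √((0)² + (-8)²) = √64 = 8
|P_4P_5| = √((3)² + (0)²) = √9 = 3
|P_5P_6| = √((0)² + (-10)²) = √100 = 10
|P_6P_1| = √((8)² + (-6)²) = √100 = 10
Perimeter = 25 + 4 + 8 + 3 + 10 + 10 = 60.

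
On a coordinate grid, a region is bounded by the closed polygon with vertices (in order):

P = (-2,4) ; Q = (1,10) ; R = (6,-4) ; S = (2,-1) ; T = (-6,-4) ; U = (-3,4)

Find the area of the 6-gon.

Cross-terms: -24, -64, 2, -14, -36, -4  ⇒  Σ = -140
Area = |Σ|/2 = 70.

70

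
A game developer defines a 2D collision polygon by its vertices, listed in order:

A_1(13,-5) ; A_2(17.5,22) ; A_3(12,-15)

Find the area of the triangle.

A_1→A_2: (13)(22) − (17.5)(-5) = 373.5
A_2→A_3: (17.5)(-15) − (12)(22) = -526.5
A_3→A_1: (12)(-5) − (13)(-15) = 135
Σ = -18
Area = |Σ|/2 = 9.

9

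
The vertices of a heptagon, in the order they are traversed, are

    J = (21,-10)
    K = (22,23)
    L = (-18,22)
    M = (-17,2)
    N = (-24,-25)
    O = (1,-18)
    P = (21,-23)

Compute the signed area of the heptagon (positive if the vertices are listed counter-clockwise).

1748.5

Σ = (703) + (898) + (338) + (473) + (457) + (355) + (273) = 3497
Signed area = Σ/2 = 1748.5 (positive ⇒ counter-clockwise traversal).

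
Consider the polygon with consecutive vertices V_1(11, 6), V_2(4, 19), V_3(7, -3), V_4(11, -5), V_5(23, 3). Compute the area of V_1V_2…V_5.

145.5

Apply the surveyor's formula: 2A = Σ (x_i·y_{i+1} − x_{i+1}·y_i), indices taken mod 5.
Σ = (185) + (-145) + (-2) + (148) + (105) = 291
Area = |Σ|/2 = 145.5.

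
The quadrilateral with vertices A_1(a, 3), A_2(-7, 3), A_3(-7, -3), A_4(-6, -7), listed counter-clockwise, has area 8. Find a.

-6

Write out the shoelace sum; only the two edges meeting at A_1 involve a:
2·Area = [((-6)·3 − a·(-7)) + (a·3 − (-7)·3)] + 73
       = 10·a + 76 = 16
⇒ a = -6.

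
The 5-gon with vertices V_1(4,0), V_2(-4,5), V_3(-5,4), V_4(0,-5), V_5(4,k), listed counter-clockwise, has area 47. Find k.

-5

Write out the shoelace sum; only the two edges meeting at V_5 involve k:
2·Area = [(0·k − 4·(-5)) + (4·0 − 4·k)] + 54
       = -4·k + 74 = 94
⇒ k = -5.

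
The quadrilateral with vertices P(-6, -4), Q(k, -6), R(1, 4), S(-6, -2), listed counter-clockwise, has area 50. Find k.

Write out the shoelace sum; only the two edges meeting at Q involve k:
2·Area = [((-6)·(-6) − k·(-4)) + (k·4 − 1·(-6))] + 34
       = 8·k + 76 = 100
⇒ k = 3.

3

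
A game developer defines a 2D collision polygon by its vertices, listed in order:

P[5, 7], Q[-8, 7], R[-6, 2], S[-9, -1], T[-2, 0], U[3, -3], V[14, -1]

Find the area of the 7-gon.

143.5

Apply the shoelace (surveyor's) formula: 2A = Σ (x_i·y_{i+1} − x_{i+1}·y_i), indices taken mod 7.
Σ = (91) + (26) + (24) + (-2) + (6) + (39) + (103) = 287
Area = |Σ|/2 = 143.5.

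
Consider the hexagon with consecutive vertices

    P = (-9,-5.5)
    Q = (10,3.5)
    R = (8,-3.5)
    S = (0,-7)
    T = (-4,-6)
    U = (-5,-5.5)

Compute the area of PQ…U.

76.75

Apply the shoelace (surveyor's) formula: 2A = Σ (x_i·y_{i+1} − x_{i+1}·y_i), indices taken mod 6.
Σ = (23.5) + (-63) + (-56) + (-28) + (-8) + (-22) = -153.5
Area = |Σ|/2 = 76.75.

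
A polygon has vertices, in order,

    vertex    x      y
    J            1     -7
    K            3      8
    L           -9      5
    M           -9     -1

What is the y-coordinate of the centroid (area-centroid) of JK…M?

16/13

Apply the shoelace (surveyor's) formula. First the cross-terms c_i = x_i·y_{i+1} − x_{i+1}·y_i:
  29, 87, 54, 64  ⇒  2A = 234, A = 117.
Then Σ (y_i + y_{i+1})·c_i = 864, so ȳ = 864 / (6·117) = 16/13.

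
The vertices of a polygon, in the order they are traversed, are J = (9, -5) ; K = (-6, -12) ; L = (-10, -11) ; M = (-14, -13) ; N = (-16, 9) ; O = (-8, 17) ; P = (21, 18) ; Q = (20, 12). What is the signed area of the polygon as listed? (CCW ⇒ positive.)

-783.5

Σ = (-138) + (-54) + (-24) + (-334) + (-200) + (-501) + (-108) + (-208) = -1567
Signed area = Σ/2 = -783.5 (negative ⇒ clockwise traversal).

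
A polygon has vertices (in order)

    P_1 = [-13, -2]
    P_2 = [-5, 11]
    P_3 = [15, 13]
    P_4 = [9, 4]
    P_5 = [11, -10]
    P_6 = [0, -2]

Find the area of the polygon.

P_1→P_2: (-13)(11) − (-5)(-2) = -153
P_2→P_3: (-5)(13) − (15)(11) = -230
P_3→P_4: (15)(4) − (9)(13) = -57
P_4→P_5: (9)(-10) − (11)(4) = -134
P_5→P_6: (11)(-2) − (0)(-10) = -22
P_6→P_1: (0)(-2) − (-13)(-2) = -26
Σ = -622
Area = |Σ|/2 = 311.

311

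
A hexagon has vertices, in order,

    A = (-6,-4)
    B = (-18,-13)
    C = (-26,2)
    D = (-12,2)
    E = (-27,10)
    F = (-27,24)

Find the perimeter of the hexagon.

112

|AB| = √((-12)² + (-9)²) = √225 = 15
|BC| = √((-8)² + (15)²) = √289 = 17
|CD| = √((14)² + (0)²) = √196 = 14
|DE| = √((-15)² + (8)²) = √289 = 17
|EF| = √((0)² + (14)²) = √196 = 14
|FA| = √((21)² + (-28)²) = √1225 = 35
Perimeter = 15 + 17 + 14 + 17 + 14 + 35 = 112.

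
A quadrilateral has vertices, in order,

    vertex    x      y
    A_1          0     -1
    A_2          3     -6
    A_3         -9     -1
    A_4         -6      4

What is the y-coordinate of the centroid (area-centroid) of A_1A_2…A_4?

-1

Apply the shoelace (surveyor's) formula. First the cross-terms c_i = x_i·y_{i+1} − x_{i+1}·y_i:
  3, -57, -42, 6  ⇒  2A = -90, A = -45.
Then Σ (y_i + y_{i+1})·c_i = 270, so ȳ = 270 / (6·(-45)) = -1.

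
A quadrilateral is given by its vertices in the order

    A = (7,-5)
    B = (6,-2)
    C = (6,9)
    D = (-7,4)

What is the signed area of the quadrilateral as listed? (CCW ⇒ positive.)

A→B: (7)(-2) − (6)(-5) = 16
B→C: (6)(9) − (6)(-2) = 66
C→D: (6)(4) − (-7)(9) = 87
D→A: (-7)(-5) − (7)(4) = 7
Σ = 176
Signed area = Σ/2 = 88 (positive ⇒ counter-clockwise traversal).

88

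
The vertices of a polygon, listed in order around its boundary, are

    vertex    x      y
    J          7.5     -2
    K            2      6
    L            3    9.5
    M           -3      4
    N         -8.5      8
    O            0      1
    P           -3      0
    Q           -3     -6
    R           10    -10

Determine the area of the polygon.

129

Σ = (49) + (1) + (40.5) + (10) + (-8.5) + (3) + (18) + (90) + (55) = 258
Area = |Σ|/2 = 129.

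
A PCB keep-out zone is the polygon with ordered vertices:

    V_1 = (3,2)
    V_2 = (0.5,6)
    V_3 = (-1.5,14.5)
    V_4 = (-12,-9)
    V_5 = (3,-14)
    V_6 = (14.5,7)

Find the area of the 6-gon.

323.875

Apply Gauss's area formula: 2A = Σ (x_i·y_{i+1} − x_{i+1}·y_i), indices taken mod 6.
V_1→V_2: (3)(6) − (0.5)(2) = 17
V_2→V_3: (0.5)(14.5) − (-1.5)(6) = 16.25
V_3→V_4: (-1.5)(-9) − (-12)(14.5) = 187.5
V_4→V_5: (-12)(-14) − (3)(-9) = 195
V_5→V_6: (3)(7) − (14.5)(-14) = 224
V_6→V_1: (14.5)(2) − (3)(7) = 8
Σ = 647.75
Area = |Σ|/2 = 323.875.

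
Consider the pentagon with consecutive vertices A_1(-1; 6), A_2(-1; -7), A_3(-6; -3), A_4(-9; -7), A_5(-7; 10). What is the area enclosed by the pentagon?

Σ = (13) + (-39) + (15) + (-139) + (-32) = -182
Area = |Σ|/2 = 91.

91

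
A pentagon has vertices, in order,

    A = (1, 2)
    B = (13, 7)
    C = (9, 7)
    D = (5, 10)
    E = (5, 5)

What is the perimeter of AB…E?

32

|AB| = √((12)² + (5)²) = √169 = 13
|BC| = √((-4)² + (0)²) = √16 = 4
|CD| = √((-4)² + (3)²) = √25 = 5
|DE| = √((0)² + (-5)²) = √25 = 5
|EA| = √((-4)² + (-3)²) = √25 = 5
Perimeter = 13 + 4 + 5 + 5 + 5 = 32.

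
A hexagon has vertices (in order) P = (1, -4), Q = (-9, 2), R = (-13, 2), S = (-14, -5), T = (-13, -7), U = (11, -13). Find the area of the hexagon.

Apply the shoelace (surveyor's) formula: 2A = Σ (x_i·y_{i+1} − x_{i+1}·y_i), indices taken mod 6.
Σ = (-34) + (8) + (93) + (33) + (246) + (-31) = 315
Area = |Σ|/2 = 157.5.

157.5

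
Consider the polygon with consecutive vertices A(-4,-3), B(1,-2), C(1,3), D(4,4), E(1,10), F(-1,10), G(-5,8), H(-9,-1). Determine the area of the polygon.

103

Apply the surveyor's formula: 2A = Σ (x_i·y_{i+1} − x_{i+1}·y_i), indices taken mod 8.
Σ = (11) + (5) + (-8) + (36) + (20) + (42) + (77) + (23) = 206
Area = |Σ|/2 = 103.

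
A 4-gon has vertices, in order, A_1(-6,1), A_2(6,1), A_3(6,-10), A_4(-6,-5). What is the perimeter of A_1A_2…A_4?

42

|A_1A_2| = √((12)² + (0)²) = √144 = 12
|A_2A_3| = √((0)² + (-11)²) = √121 = 11
|A_3A_4| = √((-12)² + (5)²) = √169 = 13
|A_4A_1| = √((0)² + (6)²) = √36 = 6
Perimeter = 12 + 11 + 13 + 6 = 42.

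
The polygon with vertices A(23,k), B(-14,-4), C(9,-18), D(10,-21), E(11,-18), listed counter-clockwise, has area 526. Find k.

16

The doubled signed area Σ (x_i y_{i+1} − x_{i+1} y_i) is linear in k.
With k=0 it equals 652; the coefficient of k is 25 (from the two edges through A).
So 25·k + 652 = 2·526 = 1052 ⇒ k = 16.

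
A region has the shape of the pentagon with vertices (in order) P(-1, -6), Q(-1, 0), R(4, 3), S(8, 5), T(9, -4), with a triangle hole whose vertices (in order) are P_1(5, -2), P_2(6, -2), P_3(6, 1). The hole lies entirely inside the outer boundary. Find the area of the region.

72.5

Outer boundary:
Σ = (-6) + (-3) + (-4) + (-77) + (-58) = -148
Area = |Σ|/2 = 74.
Hole:
Apply the surveyor's formula: 2A = Σ (x_i·y_{i+1} − x_{i+1}·y_i), indices taken mod 3.
Cross-terms: 2, 18, -17  ⇒  Σ = 3
Area = |Σ|/2 = 1.5.
Net area = 74 − 1.5 = 72.5.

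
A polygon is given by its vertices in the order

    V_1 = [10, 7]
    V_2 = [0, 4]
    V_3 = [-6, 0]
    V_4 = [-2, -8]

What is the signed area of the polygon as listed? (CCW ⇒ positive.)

89

Apply the surveyor's formula: 2A = Σ (x_i·y_{i+1} − x_{i+1}·y_i), indices taken mod 4.
Σ = (40) + (24) + (48) + (66) = 178
Signed area = Σ/2 = 89 (positive ⇒ counter-clockwise traversal).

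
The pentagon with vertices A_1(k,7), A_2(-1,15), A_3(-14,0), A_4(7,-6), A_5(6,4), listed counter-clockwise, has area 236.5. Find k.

Write out the shoelace sum; only the two edges meeting at A_1 involve k:
2·Area = [(6·7 − k·4) + (k·15 − (-1)·7)] + 358
       = 11·k + 407 = 473
⇒ k = 6.

6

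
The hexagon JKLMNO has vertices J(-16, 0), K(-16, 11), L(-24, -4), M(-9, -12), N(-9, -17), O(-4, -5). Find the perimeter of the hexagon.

|JK| = √((0)² + (11)²) = √121 = 11
|KL| = √((-8)² + (-15)²) = √289 = 17
|LM| = √((15)² + (-8)²) = √289 = 17
|MN| = √((0)² + (-5)²) = √25 = 5
|NO| = √((5)² + (12)²) = √169 = 13
|OJ| = √((-12)² + (5)²) = √169 = 13
Perimeter = 11 + 17 + 17 + 5 + 13 + 13 = 76.

76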